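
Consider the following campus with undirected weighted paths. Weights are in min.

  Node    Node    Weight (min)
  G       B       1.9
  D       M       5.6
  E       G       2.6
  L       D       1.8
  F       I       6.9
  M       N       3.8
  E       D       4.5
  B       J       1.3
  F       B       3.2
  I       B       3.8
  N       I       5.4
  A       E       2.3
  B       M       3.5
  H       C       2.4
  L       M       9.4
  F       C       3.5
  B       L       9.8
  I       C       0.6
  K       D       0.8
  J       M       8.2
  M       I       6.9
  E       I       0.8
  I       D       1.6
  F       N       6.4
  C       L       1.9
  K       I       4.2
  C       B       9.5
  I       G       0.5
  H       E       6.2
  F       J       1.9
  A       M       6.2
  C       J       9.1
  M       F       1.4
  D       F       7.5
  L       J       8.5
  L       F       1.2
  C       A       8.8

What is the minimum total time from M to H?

6.9 min

Running Dijkstra from M:
M: 0
F: 1.4  (via M)
L: 2.6  (via F)
J: 3.3  (via F)
B: 3.5  (via M)
N: 3.8  (via M)
D: 4.4  (via L)
C: 4.5  (via L)
I: 5.1  (via C)
K: 5.2  (via D)
G: 5.4  (via B)
E: 5.9  (via I)
A: 6.2  (via M)
H: 6.9  (via C)
Shortest route: M–F–L–C–H = 6.9 min.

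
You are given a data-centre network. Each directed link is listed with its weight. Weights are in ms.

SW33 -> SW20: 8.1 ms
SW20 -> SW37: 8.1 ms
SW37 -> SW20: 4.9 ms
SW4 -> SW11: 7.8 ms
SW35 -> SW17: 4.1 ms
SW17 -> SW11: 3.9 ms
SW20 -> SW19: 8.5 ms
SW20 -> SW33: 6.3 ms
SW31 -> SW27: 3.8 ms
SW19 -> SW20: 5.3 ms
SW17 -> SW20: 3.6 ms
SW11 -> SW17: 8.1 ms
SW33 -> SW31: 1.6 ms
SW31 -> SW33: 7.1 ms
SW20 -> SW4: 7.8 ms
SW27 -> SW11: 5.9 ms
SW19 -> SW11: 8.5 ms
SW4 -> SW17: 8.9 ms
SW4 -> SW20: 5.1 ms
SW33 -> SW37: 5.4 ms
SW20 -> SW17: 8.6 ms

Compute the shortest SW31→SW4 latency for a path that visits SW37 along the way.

Best SW31 to SW37: SW31–SW33–SW37 costing 12.5
Best SW37 to SW4: SW37–SW20–SW4 costing 12.7
Total via SW37: 12.5 + 12.7 = 25.2 ms.

25.2 ms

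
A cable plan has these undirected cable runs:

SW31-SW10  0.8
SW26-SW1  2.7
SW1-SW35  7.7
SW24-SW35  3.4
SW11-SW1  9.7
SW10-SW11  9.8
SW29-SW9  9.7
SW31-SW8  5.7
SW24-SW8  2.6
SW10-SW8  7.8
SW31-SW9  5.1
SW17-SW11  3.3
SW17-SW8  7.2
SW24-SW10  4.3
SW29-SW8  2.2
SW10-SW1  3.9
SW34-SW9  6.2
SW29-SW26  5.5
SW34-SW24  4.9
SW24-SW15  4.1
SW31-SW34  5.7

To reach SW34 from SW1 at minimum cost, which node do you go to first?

SW10

Enumerating some paths:
SW1 - SW10 - SW24 - SW34: 3.9+4.3+4.9 = 13.1
SW1 - SW10 - SW31 - SW34: 3.9+0.8+5.7 = 10.4
SW1 - SW35 - SW24 - SW34: 7.7+3.4+4.9 = 16
SW1 - SW10 - SW31 - SW9 - SW34: 3.9+0.8+5.1+6.2 = 16
The minimum is 10.4 via SW1 - SW10 - SW31 - SW34.
So from SW1 the first move is to SW10.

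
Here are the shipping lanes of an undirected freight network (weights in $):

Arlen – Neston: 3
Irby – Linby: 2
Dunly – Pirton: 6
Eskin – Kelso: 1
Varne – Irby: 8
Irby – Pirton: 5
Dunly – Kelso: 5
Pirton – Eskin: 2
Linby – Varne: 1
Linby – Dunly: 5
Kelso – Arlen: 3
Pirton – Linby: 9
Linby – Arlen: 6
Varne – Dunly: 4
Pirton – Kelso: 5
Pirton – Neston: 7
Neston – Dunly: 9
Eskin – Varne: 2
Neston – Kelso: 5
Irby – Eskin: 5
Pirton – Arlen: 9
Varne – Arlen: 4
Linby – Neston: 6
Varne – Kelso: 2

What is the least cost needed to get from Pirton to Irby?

$5

Enumerating some paths:
Pirton → Irby: 5 = 5
Pirton → Eskin → Irby: 2+5 = 7
Pirton → Eskin → Varne → Linby → Irby: 2+2+1+2 = 7
Cheapest is Pirton → Irby at $5.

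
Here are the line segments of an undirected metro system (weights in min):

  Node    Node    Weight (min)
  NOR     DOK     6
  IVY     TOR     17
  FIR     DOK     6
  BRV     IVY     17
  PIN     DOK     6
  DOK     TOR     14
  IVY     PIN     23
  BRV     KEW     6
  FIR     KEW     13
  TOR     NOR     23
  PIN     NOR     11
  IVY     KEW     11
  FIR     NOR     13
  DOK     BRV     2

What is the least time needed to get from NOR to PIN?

11 min

Enumerating some paths:
NOR–PIN: 11 = 11
NOR–FIR–DOK–PIN: 13+6+6 = 25
NOR–DOK–PIN: 6+6 = 12
The minimum is 11 min via NOR–PIN.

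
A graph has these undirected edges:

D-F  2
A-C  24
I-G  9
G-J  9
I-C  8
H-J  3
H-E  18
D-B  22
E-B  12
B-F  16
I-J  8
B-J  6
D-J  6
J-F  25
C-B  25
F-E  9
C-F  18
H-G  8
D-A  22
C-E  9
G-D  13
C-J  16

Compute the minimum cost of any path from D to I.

14

Compare a few routes:
D → G → I: 13+9 = 22
D → J → H → G → I: 6+3+8+9 = 26
D → J → I: 6+8 = 14
D → J → G → I: 6+9+9 = 24
Cheapest is D → J → I at 14.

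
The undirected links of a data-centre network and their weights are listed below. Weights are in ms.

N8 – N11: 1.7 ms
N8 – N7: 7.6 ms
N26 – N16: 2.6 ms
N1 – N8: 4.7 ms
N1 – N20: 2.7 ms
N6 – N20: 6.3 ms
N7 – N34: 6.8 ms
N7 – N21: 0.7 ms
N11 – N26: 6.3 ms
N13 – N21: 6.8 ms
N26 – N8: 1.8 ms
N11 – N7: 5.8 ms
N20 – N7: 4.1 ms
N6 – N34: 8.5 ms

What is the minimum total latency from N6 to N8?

13.7 ms

Candidate routes:
N6 → N20 → N1 → N8: 6.3+2.7+4.7 = 13.7
N6 → N20 → N7 → N11 → N8: 6.3+4.1+5.8+1.7 = 17.9
The minimum is 13.7 ms via N6 → N20 → N1 → N8.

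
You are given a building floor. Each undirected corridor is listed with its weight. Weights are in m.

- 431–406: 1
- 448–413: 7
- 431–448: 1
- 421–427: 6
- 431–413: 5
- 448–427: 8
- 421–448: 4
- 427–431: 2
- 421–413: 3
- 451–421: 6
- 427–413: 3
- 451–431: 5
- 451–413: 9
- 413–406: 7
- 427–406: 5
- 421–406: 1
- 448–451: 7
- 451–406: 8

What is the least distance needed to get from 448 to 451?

6 m

Compare a few routes:
448–451: 7 = 7
448–431–451: 1+5 = 6
448–431–406–421–451: 1+1+1+6 = 9
The minimum is 6 m via 448–431–451.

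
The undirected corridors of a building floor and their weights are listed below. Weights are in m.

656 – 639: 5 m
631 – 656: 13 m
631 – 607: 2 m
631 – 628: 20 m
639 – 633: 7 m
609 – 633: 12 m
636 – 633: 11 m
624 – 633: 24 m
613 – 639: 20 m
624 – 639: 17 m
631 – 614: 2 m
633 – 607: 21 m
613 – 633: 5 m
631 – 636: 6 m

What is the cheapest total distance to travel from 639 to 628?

38 m

Settle nodes by increasing distance from 639:
639: 0
656: 5  (via 639)
633: 7  (via 639)
613: 12  (via 633)
624: 17  (via 639)
636: 18  (via 633)
631: 18  (via 656)
609: 19  (via 633)
607: 20  (via 631)
614: 20  (via 631)
628: 38  (via 631)
Shortest route: 639 → 656 → 631 → 628 = 38 m.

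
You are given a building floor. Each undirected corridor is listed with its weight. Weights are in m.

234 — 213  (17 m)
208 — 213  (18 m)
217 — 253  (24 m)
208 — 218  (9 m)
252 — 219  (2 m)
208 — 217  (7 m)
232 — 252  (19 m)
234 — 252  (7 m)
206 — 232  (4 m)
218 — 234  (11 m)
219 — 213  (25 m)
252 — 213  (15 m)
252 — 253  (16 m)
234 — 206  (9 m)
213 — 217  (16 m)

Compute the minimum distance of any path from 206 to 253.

32 m

Running Dijkstra from 206:
206: 0
232: 4  (via 206)
234: 9  (via 206)
252: 16  (via 234)
219: 18  (via 252)
218: 20  (via 234)
213: 26  (via 234)
208: 29  (via 218)
253: 32  (via 252)
Shortest route: 206 → 234 → 252 → 253 = 32 m.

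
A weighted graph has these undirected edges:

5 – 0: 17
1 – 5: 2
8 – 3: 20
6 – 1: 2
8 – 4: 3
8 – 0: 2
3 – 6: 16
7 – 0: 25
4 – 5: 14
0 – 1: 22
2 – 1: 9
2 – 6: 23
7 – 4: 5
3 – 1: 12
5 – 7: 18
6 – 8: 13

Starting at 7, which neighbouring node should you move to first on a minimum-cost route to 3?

Candidate routes:
7 - 4 - 8 - 3: 5+3+20 = 28
7 - 5 - 1 - 3: 18+2+12 = 32
The minimum is 28 via 7 - 4 - 8 - 3.
So from 7 the first move is to 4.

4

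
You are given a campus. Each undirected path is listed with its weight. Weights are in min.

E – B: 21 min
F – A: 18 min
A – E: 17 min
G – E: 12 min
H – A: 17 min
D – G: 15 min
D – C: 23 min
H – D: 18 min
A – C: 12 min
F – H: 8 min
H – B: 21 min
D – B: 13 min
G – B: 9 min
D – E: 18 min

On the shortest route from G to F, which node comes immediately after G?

B

Enumerating some paths:
G–D–H–F: 15+18+8 = 41
G–B–H–F: 9+21+8 = 38
Cheapest is G–B–H–F at 38 min.
So from G the first move is to B.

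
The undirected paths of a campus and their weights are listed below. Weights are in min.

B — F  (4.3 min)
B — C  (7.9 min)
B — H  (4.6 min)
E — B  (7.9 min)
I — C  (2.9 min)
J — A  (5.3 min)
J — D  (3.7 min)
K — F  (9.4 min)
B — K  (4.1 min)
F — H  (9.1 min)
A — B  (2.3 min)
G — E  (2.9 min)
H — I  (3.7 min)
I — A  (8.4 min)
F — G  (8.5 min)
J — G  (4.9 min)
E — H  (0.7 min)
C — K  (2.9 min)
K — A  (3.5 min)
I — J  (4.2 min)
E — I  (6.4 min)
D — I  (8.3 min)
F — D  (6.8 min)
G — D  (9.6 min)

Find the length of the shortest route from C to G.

10.2 min

Shortest distances from C:
C: 0
I: 2.9  (via C)
K: 2.9  (via C)
A: 6.4  (via K)
H: 6.6  (via I)
B: 7  (via K)
J: 7.1  (via I)
E: 7.3  (via H)
G: 10.2  (via E)
Shortest route: C–I–H–E–G = 10.2 min.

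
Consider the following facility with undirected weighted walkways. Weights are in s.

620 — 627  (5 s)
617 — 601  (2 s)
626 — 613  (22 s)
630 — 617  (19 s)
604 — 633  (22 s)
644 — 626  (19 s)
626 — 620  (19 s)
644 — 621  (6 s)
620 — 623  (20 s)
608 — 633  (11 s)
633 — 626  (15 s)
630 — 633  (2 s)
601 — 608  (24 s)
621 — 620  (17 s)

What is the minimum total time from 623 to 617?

75 s

Candidate routes:
623 - 620 - 626 - 633 - 630 - 617: 20+19+15+2+19 = 75
623 - 620 - 626 - 633 - 608 - 601 - 617: 20+19+15+11+24+2 = 91
Cheapest is 623 - 620 - 626 - 633 - 630 - 617 at 75 s.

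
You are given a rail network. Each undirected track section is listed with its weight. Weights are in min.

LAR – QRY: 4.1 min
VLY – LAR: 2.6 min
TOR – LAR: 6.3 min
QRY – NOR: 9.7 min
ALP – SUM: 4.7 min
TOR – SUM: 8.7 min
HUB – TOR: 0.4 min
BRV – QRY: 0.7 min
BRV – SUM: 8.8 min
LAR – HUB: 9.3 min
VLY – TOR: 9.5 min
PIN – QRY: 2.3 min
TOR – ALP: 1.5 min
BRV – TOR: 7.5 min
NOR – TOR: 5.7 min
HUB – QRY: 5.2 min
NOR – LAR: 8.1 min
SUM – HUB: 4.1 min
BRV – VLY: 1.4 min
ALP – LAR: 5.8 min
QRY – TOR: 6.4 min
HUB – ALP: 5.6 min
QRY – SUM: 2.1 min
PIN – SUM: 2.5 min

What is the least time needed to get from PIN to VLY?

Shortest distances from PIN:
PIN: 0
QRY: 2.3  (via PIN)
SUM: 2.5  (via PIN)
BRV: 3  (via QRY)
VLY: 4.4  (via BRV)
Shortest route: PIN–QRY–BRV–VLY = 4.4 min.

4.4 min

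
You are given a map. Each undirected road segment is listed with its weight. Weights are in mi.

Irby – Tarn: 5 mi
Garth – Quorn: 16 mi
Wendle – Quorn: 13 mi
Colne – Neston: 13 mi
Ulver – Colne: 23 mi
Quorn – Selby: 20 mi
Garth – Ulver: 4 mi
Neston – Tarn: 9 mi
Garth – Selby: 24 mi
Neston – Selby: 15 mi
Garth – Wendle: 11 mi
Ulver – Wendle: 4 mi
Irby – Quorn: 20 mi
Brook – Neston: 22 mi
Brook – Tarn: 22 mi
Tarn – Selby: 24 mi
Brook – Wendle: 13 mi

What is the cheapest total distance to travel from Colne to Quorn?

Shortest distances from Colne:
Colne: 0
Neston: 13  (via Colne)
Tarn: 22  (via Neston)
Ulver: 23  (via Colne)
Wendle: 27  (via Ulver)
Irby: 27  (via Tarn)
Garth: 27  (via Ulver)
Selby: 28  (via Neston)
Brook: 35  (via Neston)
Quorn: 40  (via Wendle)
Shortest route: Colne → Ulver → Wendle → Quorn = 40 mi.

40 mi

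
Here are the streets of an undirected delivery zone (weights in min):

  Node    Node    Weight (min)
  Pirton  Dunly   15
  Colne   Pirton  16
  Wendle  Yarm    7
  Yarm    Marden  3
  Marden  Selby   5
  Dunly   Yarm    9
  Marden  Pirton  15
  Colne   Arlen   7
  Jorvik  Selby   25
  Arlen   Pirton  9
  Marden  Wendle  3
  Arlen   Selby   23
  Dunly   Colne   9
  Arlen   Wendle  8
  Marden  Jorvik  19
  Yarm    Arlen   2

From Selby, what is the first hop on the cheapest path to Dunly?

Marden

Candidate routes:
Selby → Marden → Wendle → Yarm → Dunly: 5+3+7+9 = 24
Selby → Marden → Yarm → Dunly: 5+3+9 = 17
Cheapest is Selby → Marden → Yarm → Dunly at 17 min.
So from Selby the first move is to Marden.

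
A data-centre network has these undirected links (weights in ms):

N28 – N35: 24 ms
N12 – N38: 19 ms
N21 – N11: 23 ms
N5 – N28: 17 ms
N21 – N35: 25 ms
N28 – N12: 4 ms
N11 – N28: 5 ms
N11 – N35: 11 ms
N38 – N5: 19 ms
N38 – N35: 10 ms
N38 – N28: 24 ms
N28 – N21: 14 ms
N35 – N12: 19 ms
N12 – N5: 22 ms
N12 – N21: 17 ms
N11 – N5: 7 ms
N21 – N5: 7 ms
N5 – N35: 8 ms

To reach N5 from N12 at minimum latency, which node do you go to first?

Enumerating some paths:
N12–N5: 22 = 22
N12–N21–N5: 17+7 = 24
N12–N28–N5: 4+17 = 21
N12–N28–N11–N5: 4+5+7 = 16
Cheapest is N12–N28–N11–N5 at 16 ms.
So from N12 the first move is to N28.

N28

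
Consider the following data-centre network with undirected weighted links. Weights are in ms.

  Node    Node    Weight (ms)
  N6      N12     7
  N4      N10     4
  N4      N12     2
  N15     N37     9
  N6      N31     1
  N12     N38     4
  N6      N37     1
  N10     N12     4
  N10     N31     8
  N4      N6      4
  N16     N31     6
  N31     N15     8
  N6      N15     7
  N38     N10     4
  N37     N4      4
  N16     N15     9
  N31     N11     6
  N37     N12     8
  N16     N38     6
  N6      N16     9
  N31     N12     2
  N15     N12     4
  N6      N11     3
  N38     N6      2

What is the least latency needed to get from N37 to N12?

Running Dijkstra from N37:
N37: 0
N6: 1  (via N37)
N31: 2  (via N6)
N38: 3  (via N6)
N11: 4  (via N6)
N4: 4  (via N37)
N12: 4  (via N31)
Shortest route: N37–N6–N31–N12 = 4 ms.

4 ms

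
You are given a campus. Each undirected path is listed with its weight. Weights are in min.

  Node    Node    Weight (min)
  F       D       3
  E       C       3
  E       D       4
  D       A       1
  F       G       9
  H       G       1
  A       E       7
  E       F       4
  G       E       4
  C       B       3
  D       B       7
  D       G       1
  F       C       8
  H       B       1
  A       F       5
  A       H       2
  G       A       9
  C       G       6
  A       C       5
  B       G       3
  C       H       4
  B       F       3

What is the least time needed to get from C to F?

6 min

Candidate routes:
C–H–B–F: 4+1+3 = 8
C–F: 8 = 8
C–B–F: 3+3 = 6
C–E–F: 3+4 = 7
Cheapest is C–B–F at 6 min.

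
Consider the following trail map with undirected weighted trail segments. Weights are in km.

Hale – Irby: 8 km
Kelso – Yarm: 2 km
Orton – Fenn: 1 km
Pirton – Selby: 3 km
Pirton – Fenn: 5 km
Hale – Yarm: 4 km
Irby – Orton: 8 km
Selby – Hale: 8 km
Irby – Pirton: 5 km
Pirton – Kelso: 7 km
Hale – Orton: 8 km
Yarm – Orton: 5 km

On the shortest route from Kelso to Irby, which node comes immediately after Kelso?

Pirton

Compare a few routes:
Kelso–Yarm–Hale–Irby: 2+4+8 = 14
Kelso–Pirton–Irby: 7+5 = 12
Cheapest is Kelso–Pirton–Irby at 12 km.
So from Kelso the first move is to Pirton.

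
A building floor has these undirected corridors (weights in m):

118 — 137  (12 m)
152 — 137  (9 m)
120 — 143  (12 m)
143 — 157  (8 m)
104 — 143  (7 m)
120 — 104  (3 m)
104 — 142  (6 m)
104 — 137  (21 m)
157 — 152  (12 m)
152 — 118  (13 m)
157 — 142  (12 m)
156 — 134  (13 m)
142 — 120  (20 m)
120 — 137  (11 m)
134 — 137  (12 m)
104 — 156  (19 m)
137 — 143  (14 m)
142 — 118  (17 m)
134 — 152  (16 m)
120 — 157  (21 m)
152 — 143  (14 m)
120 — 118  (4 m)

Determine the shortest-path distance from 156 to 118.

26 m

Candidate routes:
156 → 134 → 137 → 118: 13+12+12 = 37
156 → 104 → 120 → 118: 19+3+4 = 26
The minimum is 26 m via 156 → 104 → 120 → 118.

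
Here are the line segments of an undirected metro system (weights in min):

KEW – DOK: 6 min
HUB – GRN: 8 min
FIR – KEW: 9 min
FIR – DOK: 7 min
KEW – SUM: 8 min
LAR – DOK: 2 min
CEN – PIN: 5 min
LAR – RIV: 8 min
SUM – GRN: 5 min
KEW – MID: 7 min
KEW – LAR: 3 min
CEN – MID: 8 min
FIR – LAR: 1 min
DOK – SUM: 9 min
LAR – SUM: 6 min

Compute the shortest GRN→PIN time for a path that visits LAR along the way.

34 min

Best GRN to LAR: GRN → SUM → LAR costing 11
Shortest LAR→PIN: LAR → KEW → MID → CEN → PIN = 23
Total via LAR: 11 + 23 = 34 min.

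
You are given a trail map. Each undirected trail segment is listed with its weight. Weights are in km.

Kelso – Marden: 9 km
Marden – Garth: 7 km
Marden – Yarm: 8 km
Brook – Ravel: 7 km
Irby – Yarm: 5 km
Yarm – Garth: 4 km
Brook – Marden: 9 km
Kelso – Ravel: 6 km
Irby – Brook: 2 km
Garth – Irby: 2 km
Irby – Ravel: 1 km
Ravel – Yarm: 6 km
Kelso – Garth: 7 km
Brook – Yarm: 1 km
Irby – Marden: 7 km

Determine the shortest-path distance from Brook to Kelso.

9 km

Settle nodes by increasing distance from Brook:
Brook: 0
Yarm: 1  (via Brook)
Irby: 2  (via Brook)
Ravel: 3  (via Irby)
Garth: 4  (via Irby)
Kelso: 9  (via Ravel)
Shortest route: Brook → Irby → Ravel → Kelso = 9 km.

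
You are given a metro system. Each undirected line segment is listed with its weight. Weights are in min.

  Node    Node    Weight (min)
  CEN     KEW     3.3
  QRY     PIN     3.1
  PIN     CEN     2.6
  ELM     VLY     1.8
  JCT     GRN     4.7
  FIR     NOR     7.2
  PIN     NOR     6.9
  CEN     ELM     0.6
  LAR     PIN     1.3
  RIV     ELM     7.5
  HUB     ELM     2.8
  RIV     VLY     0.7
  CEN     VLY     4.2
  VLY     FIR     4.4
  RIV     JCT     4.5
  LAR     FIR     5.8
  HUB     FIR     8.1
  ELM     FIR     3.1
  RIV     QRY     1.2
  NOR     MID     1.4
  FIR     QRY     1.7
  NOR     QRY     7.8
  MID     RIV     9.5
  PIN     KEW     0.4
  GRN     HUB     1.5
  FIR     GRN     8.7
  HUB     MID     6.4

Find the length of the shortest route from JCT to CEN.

7.6 min

Running Dijkstra from JCT:
JCT: 0
RIV: 4.5  (via JCT)
GRN: 4.7  (via JCT)
VLY: 5.2  (via RIV)
QRY: 5.7  (via RIV)
HUB: 6.2  (via GRN)
ELM: 7  (via VLY)
FIR: 7.4  (via QRY)
CEN: 7.6  (via ELM)
Shortest route: JCT → RIV → VLY → ELM → CEN = 7.6 min.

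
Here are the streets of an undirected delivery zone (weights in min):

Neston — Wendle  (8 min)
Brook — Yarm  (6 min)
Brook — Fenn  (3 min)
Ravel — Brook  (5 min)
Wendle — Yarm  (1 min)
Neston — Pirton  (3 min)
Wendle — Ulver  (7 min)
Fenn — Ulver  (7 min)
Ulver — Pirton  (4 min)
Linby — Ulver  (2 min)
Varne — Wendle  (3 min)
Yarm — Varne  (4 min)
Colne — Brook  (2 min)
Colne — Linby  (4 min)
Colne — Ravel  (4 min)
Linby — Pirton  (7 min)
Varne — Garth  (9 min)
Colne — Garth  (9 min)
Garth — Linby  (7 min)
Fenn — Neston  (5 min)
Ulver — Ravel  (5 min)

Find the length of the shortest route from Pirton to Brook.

11 min

Compare a few routes:
Pirton–Ulver–Ravel–Brook: 4+5+5 = 14
Pirton–Linby–Colne–Brook: 7+4+2 = 13
Pirton–Ulver–Linby–Colne–Brook: 4+2+4+2 = 12
Pirton–Neston–Fenn–Brook: 3+5+3 = 11
Cheapest is Pirton–Neston–Fenn–Brook at 11 min.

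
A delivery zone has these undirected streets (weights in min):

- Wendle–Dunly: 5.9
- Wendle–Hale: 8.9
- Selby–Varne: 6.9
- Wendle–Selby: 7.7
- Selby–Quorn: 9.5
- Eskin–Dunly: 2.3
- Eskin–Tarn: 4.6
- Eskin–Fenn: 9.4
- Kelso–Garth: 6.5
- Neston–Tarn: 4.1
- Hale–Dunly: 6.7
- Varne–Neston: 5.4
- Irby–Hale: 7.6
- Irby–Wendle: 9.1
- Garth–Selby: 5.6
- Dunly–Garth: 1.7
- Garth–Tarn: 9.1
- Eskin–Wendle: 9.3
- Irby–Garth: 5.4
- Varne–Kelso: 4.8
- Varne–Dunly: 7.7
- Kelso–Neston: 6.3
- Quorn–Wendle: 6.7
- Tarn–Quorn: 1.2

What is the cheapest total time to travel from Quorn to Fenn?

Running Dijkstra from Quorn:
Quorn: 0
Tarn: 1.2  (via Quorn)
Neston: 5.3  (via Tarn)
Eskin: 5.8  (via Tarn)
Wendle: 6.7  (via Quorn)
Dunly: 8.1  (via Eskin)
Selby: 9.5  (via Quorn)
Garth: 9.8  (via Dunly)
Varne: 10.7  (via Neston)
Kelso: 11.6  (via Neston)
Hale: 14.8  (via Dunly)
Irby: 15.2  (via Garth)
Fenn: 15.2  (via Eskin)
Shortest route: Quorn–Tarn–Eskin–Fenn = 15.2 min.

15.2 min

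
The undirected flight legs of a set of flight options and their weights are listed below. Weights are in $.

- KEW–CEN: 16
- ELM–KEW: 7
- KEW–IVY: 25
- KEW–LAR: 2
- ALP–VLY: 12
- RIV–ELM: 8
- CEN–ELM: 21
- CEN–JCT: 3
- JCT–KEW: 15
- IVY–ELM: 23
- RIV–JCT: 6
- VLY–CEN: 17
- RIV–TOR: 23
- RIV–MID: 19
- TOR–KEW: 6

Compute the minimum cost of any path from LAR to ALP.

$47

Enumerating some paths:
LAR - KEW - JCT - CEN - VLY - ALP: 2+15+3+17+12 = 49
LAR - KEW - CEN - VLY - ALP: 2+16+17+12 = 47
Cheapest is LAR - KEW - CEN - VLY - ALP at $47.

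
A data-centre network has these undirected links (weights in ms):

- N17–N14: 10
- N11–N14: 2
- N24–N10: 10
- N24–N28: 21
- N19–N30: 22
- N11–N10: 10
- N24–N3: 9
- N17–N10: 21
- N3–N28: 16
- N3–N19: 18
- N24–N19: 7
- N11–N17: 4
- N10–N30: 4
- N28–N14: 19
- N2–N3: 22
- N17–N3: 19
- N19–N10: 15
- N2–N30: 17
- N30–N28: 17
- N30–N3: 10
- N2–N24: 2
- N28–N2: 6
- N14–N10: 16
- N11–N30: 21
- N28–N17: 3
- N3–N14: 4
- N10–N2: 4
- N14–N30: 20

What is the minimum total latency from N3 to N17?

Candidate routes:
N3 - N14 - N11 - N17: 4+2+4 = 10
N3 - N14 - N17: 4+10 = 14
N3 - N28 - N17: 16+3 = 19
The minimum is 10 ms via N3 - N14 - N11 - N17.

10 ms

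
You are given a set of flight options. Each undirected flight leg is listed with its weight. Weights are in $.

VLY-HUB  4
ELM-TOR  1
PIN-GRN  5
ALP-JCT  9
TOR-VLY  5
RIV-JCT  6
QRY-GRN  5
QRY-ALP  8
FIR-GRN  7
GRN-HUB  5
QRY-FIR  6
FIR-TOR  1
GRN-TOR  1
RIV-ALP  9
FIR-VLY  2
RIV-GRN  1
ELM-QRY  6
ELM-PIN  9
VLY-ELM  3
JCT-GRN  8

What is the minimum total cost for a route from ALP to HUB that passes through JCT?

$21

Shortest ALP→JCT: ALP–JCT = 9
Best JCT to HUB: JCT–RIV–GRN–HUB costing 12
Total via JCT: 9 + 12 = $21.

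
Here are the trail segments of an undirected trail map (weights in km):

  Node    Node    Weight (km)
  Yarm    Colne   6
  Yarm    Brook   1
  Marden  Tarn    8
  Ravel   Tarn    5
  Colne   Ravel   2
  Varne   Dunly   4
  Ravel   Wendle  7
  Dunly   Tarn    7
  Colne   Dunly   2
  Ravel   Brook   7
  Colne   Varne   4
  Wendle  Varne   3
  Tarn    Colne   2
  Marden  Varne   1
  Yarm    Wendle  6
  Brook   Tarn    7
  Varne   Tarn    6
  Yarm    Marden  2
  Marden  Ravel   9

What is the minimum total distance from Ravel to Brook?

Compare a few routes:
Ravel–Brook: 7 = 7
Ravel–Colne–Yarm–Brook: 2+6+1 = 9
Cheapest is Ravel–Brook at 7 km.

7 km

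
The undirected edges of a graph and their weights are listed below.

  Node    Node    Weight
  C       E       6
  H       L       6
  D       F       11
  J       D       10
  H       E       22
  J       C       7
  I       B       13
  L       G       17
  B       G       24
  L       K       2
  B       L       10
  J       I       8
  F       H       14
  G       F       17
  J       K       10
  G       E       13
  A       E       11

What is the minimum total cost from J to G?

26

Shortest distances from J:
J: 0
C: 7  (via J)
I: 8  (via J)
D: 10  (via J)
K: 10  (via J)
L: 12  (via K)
E: 13  (via C)
H: 18  (via L)
B: 21  (via I)
F: 21  (via D)
A: 24  (via E)
G: 26  (via E)
Shortest route: J–C–E–G = 26.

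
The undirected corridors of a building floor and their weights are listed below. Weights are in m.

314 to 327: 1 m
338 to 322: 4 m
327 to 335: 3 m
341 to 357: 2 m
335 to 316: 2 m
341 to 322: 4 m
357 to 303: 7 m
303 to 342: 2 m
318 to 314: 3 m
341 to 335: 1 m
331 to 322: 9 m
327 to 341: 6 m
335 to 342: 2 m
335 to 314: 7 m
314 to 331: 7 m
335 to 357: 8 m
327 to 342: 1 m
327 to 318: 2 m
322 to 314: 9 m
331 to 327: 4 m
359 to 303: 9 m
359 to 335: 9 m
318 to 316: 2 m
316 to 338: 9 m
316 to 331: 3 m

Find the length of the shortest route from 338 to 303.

Running Dijkstra from 338:
338: 0
322: 4  (via 338)
341: 8  (via 322)
335: 9  (via 341)
316: 9  (via 338)
357: 10  (via 341)
342: 11  (via 335)
318: 11  (via 316)
331: 12  (via 316)
327: 12  (via 335)
314: 13  (via 322)
303: 13  (via 342)
Shortest route: 338 → 322 → 341 → 335 → 342 → 303 = 13 m.

13 m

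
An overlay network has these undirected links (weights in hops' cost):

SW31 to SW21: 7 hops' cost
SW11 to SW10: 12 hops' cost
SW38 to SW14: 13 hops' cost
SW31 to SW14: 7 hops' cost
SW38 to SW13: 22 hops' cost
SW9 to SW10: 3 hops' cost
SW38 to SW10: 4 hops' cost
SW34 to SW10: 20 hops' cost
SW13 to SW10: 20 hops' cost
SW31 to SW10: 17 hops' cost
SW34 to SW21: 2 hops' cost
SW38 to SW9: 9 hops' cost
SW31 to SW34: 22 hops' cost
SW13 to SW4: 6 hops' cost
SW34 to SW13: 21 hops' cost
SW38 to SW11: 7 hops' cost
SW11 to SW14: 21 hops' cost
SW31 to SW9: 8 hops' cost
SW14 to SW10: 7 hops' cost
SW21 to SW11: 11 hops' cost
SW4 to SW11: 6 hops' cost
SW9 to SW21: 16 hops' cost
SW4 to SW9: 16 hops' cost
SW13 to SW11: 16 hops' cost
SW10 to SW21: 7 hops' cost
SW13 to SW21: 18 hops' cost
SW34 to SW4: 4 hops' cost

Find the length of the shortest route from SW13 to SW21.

Running Dijkstra from SW13:
SW13: 0
SW4: 6  (via SW13)
SW34: 10  (via SW4)
SW11: 12  (via SW4)
SW21: 12  (via SW34)
Shortest route: SW13–SW4–SW34–SW21 = 12 hops' cost.

12 hops' cost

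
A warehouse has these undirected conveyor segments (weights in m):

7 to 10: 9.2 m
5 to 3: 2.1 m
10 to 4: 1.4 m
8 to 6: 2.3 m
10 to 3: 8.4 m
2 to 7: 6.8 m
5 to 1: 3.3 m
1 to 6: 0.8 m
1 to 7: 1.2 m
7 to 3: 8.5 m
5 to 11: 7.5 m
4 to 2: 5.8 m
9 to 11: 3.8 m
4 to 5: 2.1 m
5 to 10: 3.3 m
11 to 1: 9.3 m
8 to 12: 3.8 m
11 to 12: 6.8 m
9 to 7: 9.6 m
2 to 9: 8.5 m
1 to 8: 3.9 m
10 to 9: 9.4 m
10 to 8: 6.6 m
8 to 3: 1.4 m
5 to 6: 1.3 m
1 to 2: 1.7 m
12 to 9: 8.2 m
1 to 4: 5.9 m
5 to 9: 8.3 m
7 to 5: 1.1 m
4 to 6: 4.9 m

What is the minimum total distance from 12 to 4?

9.4 m

Running Dijkstra from 12:
12: 0
8: 3.8  (via 12)
3: 5.2  (via 8)
6: 6.1  (via 8)
11: 6.8  (via 12)
1: 6.9  (via 6)
5: 7.3  (via 3)
7: 8.1  (via 1)
9: 8.2  (via 12)
2: 8.6  (via 1)
4: 9.4  (via 5)
Shortest route: 12 → 8 → 3 → 5 → 4 = 9.4 m.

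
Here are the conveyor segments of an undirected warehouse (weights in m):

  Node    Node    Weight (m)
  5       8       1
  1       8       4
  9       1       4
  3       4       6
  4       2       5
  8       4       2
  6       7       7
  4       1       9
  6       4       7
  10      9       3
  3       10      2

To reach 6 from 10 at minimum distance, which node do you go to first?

3

Enumerating some paths:
10 - 3 - 4 - 6: 2+6+7 = 15
10 - 9 - 1 - 8 - 4 - 6: 3+4+4+2+7 = 20
Cheapest is 10 - 3 - 4 - 6 at 15 m.
So from 10 the first move is to 3.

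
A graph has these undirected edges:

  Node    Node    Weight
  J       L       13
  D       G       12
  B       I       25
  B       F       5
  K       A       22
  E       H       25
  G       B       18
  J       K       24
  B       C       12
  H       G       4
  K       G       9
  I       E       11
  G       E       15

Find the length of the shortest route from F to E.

Candidate routes:
F–B–I–E: 5+25+11 = 41
F–B–G–H–E: 5+18+4+25 = 52
F–B–G–E: 5+18+15 = 38
Cheapest is F–B–G–E at 38.

38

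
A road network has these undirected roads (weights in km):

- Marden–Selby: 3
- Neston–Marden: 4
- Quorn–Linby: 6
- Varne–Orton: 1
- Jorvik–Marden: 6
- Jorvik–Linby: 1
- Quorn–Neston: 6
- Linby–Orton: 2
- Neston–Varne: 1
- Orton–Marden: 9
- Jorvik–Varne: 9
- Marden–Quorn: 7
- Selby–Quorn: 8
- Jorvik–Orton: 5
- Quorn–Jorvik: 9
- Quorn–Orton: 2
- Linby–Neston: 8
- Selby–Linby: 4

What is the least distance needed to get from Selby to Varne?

7 km

Running Dijkstra from Selby:
Selby: 0
Marden: 3  (via Selby)
Linby: 4  (via Selby)
Jorvik: 5  (via Linby)
Orton: 6  (via Linby)
Varne: 7  (via Orton)
Shortest route: Selby → Linby → Orton → Varne = 7 km.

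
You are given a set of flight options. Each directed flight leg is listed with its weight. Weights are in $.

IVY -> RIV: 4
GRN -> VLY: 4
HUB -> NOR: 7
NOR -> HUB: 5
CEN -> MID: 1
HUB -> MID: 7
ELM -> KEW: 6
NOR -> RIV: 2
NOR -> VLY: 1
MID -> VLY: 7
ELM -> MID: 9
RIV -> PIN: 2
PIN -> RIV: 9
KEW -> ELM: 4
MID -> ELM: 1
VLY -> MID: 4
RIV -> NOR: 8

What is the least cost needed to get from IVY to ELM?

Compare a few routes:
IVY → RIV → NOR → VLY → MID → ELM: 4+8+1+4+1 = 18
IVY → RIV → NOR → HUB → MID → ELM: 4+8+5+7+1 = 25
Cheapest is IVY → RIV → NOR → VLY → MID → ELM at $18.

$18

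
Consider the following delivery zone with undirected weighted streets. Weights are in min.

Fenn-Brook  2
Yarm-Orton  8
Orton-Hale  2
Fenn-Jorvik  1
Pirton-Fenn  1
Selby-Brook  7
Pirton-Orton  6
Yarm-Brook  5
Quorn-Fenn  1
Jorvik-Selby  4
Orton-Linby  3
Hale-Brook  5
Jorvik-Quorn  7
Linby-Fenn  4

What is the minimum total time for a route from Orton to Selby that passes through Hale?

14 min

Best Orton to Hale: Orton → Hale costing 2
Shortest Hale→Selby: Hale → Brook → Selby = 12
Total via Hale: 2 + 12 = 14 min.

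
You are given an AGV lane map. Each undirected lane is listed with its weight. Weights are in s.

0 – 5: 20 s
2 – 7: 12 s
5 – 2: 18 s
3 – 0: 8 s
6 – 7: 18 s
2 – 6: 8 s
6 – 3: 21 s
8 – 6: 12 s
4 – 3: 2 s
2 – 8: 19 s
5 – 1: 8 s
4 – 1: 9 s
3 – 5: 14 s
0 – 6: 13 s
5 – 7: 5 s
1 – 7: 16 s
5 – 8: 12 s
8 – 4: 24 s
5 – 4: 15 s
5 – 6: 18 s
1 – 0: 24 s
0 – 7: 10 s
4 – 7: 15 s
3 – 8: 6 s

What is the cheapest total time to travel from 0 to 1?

Compare a few routes:
0 → 7 → 5 → 1: 10+5+8 = 23
0 → 3 → 4 → 1: 8+2+9 = 19
The minimum is 19 s via 0 → 3 → 4 → 1.

19 s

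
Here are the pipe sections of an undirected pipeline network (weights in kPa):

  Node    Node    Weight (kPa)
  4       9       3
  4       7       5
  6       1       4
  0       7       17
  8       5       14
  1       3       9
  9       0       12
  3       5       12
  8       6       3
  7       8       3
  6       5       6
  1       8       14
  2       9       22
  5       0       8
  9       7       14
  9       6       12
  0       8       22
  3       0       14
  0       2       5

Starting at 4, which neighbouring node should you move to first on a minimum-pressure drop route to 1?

Candidate routes:
4 → 7 → 8 → 1: 5+3+14 = 22
4 → 7 → 8 → 6 → 1: 5+3+3+4 = 15
4 → 9 → 6 → 1: 3+12+4 = 19
4 → 9 → 7 → 8 → 6 → 1: 3+14+3+3+4 = 27
The minimum is 15 kPa via 4 → 7 → 8 → 6 → 1.
So from 4 the first move is to 7.

7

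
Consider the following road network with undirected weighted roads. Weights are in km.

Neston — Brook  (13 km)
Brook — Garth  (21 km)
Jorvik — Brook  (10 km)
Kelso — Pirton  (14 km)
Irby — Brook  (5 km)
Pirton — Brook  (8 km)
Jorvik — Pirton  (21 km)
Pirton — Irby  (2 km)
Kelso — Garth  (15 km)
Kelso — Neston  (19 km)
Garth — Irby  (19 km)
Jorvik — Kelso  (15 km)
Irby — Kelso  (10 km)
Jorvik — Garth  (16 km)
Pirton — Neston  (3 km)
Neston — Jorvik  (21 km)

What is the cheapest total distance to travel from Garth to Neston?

24 km

Settle nodes by increasing distance from Garth:
Garth: 0
Kelso: 15  (via Garth)
Jorvik: 16  (via Garth)
Irby: 19  (via Garth)
Brook: 21  (via Garth)
Pirton: 21  (via Irby)
Neston: 24  (via Pirton)
Shortest route: Garth–Irby–Pirton–Neston = 24 km.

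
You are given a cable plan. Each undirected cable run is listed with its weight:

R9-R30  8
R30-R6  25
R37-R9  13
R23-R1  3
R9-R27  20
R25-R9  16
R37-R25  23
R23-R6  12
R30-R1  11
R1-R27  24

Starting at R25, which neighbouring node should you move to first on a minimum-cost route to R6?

Compare a few routes:
R25 - R37 - R9 - R30 - R6: 23+13+8+25 = 69
R25 - R9 - R30 - R1 - R23 - R6: 16+8+11+3+12 = 50
R25 - R9 - R30 - R6: 16+8+25 = 49
The minimum is 49 via R25 - R9 - R30 - R6.
So from R25 the first move is to R9.

R9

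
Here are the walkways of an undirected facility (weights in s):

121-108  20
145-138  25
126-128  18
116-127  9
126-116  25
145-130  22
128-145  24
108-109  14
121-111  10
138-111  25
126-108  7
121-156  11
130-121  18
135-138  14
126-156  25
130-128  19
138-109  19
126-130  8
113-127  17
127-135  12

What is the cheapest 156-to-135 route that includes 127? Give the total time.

71 s

Best 156 to 127: 156–126–116–127 costing 59
Shortest 127→135: 127–135 = 12
Total via 127: 59 + 12 = 71 s.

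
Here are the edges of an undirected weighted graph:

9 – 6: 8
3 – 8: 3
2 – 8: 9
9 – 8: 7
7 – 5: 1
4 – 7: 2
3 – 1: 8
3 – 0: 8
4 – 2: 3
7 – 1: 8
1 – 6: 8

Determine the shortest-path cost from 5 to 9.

Compare a few routes:
5 - 7 - 4 - 2 - 8 - 9: 1+2+3+9+7 = 22
5 - 7 - 1 - 6 - 9: 1+8+8+8 = 25
5 - 7 - 1 - 3 - 8 - 9: 1+8+8+3+7 = 27
5 - 7 - 4 - 2 - 8 - 3 - 1 - 6 - 9: 1+2+3+9+3+8+8+8 = 42
The minimum is 22 via 5 - 7 - 4 - 2 - 8 - 9.

22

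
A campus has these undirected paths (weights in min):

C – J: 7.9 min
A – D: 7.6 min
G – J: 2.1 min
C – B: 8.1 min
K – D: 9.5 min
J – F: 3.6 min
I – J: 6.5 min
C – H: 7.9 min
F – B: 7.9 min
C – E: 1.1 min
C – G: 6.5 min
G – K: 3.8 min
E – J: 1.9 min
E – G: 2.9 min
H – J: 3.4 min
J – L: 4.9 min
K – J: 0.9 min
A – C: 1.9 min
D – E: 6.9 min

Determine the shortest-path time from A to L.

Compare a few routes:
A → C → E → G → J → L: 1.9+1.1+2.9+2.1+4.9 = 12.9
A → C → E → J → L: 1.9+1.1+1.9+4.9 = 9.8
Cheapest is A → C → E → J → L at 9.8 min.

9.8 min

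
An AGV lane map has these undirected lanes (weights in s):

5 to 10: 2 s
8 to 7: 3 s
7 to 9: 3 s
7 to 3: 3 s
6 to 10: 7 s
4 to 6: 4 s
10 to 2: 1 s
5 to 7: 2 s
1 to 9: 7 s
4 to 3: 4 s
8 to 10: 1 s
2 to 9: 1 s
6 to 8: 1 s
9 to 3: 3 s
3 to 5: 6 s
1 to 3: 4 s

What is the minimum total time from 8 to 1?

10 s

Running Dijkstra from 8:
8: 0
6: 1  (via 8)
10: 1  (via 8)
2: 2  (via 10)
5: 3  (via 10)
7: 3  (via 8)
9: 3  (via 2)
4: 5  (via 6)
3: 6  (via 7)
1: 10  (via 9)
Shortest route: 8–10–2–9–1 = 10 s.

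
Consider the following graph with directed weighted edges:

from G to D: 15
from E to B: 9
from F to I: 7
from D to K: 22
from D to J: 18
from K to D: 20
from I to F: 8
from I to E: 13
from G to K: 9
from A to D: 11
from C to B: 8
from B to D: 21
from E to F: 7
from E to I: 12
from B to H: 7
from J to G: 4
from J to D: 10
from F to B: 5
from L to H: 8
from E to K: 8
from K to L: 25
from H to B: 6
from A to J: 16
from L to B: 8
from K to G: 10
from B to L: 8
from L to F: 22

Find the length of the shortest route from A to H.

62

Settle nodes by increasing distance from A:
A: 0
D: 11  (via A)
J: 16  (via A)
G: 20  (via J)
K: 29  (via G)
L: 54  (via K)
B: 62  (via L)
H: 62  (via L)
Shortest route: A–J–G–K–L–H = 62.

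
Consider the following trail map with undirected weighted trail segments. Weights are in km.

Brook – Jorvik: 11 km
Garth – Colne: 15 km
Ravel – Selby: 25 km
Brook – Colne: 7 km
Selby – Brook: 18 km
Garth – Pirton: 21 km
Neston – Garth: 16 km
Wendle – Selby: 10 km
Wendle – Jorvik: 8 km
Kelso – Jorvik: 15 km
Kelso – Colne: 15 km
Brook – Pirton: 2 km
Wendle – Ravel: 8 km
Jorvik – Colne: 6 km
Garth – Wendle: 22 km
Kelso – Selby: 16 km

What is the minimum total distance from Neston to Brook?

38 km

Shortest distances from Neston:
Neston: 0
Garth: 16  (via Neston)
Colne: 31  (via Garth)
Jorvik: 37  (via Colne)
Pirton: 37  (via Garth)
Brook: 38  (via Colne)
Shortest route: Neston → Garth → Colne → Brook = 38 km.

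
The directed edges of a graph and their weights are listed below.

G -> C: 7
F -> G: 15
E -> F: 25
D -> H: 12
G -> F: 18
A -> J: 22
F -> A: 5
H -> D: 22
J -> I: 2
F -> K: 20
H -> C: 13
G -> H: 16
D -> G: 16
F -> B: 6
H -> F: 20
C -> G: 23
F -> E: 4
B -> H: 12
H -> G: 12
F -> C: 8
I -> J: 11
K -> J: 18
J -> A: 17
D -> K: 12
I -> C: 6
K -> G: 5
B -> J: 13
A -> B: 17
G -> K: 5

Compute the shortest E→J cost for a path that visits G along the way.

Shortest E→G: E → F → G = 40
Best G to J: G → K → J costing 23
Total via G: 40 + 23 = 63.

63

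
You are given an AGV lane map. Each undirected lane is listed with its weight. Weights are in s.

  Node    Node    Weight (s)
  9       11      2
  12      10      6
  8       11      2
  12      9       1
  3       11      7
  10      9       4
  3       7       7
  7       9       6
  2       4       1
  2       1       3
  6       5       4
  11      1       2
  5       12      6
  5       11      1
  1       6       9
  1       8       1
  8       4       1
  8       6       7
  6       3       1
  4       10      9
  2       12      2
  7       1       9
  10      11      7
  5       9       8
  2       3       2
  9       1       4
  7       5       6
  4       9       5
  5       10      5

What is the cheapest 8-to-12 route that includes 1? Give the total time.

Best 8 to 1: 8 → 1 costing 1
Shortest 1→12: 1 → 2 → 12 = 5
Total via 1: 1 + 5 = 6 s.

6 s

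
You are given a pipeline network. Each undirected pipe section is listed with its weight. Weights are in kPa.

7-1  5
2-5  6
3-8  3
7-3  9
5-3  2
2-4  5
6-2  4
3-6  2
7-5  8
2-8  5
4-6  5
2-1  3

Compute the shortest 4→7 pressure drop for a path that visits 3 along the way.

16 kPa

Shortest 4→3: 4 → 6 → 3 = 7
Best 3 to 7: 3 → 7 costing 9
Total via 3: 7 + 9 = 16 kPa.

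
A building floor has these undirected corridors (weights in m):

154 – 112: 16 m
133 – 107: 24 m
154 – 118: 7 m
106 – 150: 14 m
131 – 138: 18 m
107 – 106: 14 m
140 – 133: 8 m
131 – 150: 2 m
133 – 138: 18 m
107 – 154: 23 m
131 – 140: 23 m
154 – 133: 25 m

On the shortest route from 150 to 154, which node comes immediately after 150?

106

Candidate routes:
150 → 131 → 140 → 133 → 154: 2+23+8+25 = 58
150 → 106 → 107 → 154: 14+14+23 = 51
Cheapest is 150 → 106 → 107 → 154 at 51 m.
So from 150 the first move is to 106.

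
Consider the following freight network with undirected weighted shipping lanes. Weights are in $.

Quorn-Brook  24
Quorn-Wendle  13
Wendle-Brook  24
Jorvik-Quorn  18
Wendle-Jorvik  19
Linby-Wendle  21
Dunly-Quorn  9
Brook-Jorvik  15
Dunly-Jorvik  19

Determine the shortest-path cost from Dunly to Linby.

$43

Running Dijkstra from Dunly:
Dunly: 0
Quorn: 9  (via Dunly)
Jorvik: 19  (via Dunly)
Wendle: 22  (via Quorn)
Brook: 33  (via Quorn)
Linby: 43  (via Wendle)
Shortest route: Dunly–Quorn–Wendle–Linby = $43.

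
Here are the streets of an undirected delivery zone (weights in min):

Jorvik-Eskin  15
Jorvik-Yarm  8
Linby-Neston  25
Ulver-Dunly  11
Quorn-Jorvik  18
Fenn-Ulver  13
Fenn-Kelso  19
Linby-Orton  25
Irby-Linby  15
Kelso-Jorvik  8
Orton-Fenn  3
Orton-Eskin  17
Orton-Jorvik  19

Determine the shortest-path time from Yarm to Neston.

Shortest distances from Yarm:
Yarm: 0
Jorvik: 8  (via Yarm)
Kelso: 16  (via Jorvik)
Eskin: 23  (via Jorvik)
Quorn: 26  (via Jorvik)
Orton: 27  (via Jorvik)
Fenn: 30  (via Orton)
Ulver: 43  (via Fenn)
Linby: 52  (via Orton)
Dunly: 54  (via Ulver)
Irby: 67  (via Linby)
Neston: 77  (via Linby)
Shortest route: Yarm–Jorvik–Orton–Linby–Neston = 77 min.

77 min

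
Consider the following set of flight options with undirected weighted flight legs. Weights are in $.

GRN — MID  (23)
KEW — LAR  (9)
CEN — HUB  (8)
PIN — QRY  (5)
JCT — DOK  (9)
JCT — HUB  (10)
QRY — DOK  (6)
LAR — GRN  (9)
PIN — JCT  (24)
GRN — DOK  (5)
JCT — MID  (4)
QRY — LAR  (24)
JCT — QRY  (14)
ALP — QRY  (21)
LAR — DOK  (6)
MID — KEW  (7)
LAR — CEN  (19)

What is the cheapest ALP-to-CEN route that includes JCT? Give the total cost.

Shortest ALP→JCT: ALP–QRY–JCT = 35
Shortest JCT→CEN: JCT–HUB–CEN = 18
Total via JCT: 35 + 18 = $53.

$53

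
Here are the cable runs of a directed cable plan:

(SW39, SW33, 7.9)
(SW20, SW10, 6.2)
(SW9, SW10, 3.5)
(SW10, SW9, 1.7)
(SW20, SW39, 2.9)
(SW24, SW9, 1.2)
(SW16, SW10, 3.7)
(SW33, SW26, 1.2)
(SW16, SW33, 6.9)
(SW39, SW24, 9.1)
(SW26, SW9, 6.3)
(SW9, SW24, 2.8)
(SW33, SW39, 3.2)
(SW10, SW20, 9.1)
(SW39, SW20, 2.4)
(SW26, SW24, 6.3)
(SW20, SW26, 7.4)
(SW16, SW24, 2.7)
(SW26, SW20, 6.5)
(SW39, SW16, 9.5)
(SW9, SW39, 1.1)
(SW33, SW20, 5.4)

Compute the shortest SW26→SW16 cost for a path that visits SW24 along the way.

Shortest SW26→SW24: SW26 → SW24 = 6.3
Best SW24 to SW16: SW24 → SW9 → SW39 → SW16 costing 11.8
Total via SW24: 6.3 + 11.8 = 18.1.

18.1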